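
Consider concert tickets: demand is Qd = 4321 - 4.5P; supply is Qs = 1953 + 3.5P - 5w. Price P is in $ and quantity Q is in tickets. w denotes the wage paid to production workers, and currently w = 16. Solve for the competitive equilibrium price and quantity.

P* = 306, Q* = 2944

With w = 16, supply is Qs = 1873 + 3.5P.
Equating demand and supply, 4321 - 4.5P = 1873 + 3.5P gives 8P = 2448, so P* = 306.
Substitute back: Q* = 4321 - 4.5(306) = 2944.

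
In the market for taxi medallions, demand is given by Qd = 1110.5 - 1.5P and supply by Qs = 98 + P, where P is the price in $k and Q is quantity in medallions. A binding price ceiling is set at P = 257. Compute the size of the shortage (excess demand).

With P fixed at 257, quantity demanded is 725 and quantity supplied is 355.
Shortage = Qd - Qs = 725 - 355 = 370.

Shortage = 370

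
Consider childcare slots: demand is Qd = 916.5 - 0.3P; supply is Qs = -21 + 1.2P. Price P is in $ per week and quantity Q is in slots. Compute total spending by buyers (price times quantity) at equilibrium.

Set Qd = Qs: 916.5 - 0.3P = -21 + 1.2P, so 937.5 = 1.5P and P* = 625.
Plugging P* into demand: Q* = 916.5 - 0.3(625) = 729.
Total spending by buyers = P* × Q* = 625 × 729 = 455625.

Total spending by buyers = 455625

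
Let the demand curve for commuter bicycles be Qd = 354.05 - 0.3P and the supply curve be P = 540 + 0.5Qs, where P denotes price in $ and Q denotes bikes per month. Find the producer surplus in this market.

Rewriting in direct form: Qs = -1080 + 2P.
Set Qd = Qs: 354.05 - 0.3P = -1080 + 2P, so 1434.05 = 2.3P and P* = 623.5.
Substitute back: Q* = 354.05 - 0.3(623.5) = 167.
Supply choke price (Qs = 0): P = 540. Producer surplus = ½ × (623.5 - 540) × 167 = 6972.25.

Producer surplus = 6972.25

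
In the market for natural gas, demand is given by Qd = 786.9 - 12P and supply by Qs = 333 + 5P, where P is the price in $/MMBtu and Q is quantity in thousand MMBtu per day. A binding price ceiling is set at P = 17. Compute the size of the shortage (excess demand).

Shortage = 164.9

Evaluating both curves at the ceiling price 17 gives Qd = 582.9, Qs = 418.
Shortage = Qd - Qs = 582.9 - 418 = 164.9.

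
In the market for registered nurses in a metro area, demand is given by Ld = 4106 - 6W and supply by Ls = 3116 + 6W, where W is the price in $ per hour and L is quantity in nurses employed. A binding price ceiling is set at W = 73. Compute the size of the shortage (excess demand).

With W fixed at 73, quantity demanded is 3668 and quantity supplied is 3554.
Shortage = Ld - Ls = 3668 - 3554 = 114.

Shortage = 114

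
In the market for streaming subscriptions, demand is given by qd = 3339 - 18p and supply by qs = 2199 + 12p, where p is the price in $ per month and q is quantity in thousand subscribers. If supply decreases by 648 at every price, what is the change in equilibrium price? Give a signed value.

Δp = 21.6

Equating demand and supply, 3339 - 18p = 2199 + 12p gives 30p = 1140, so p* = 38.
Plugging p* into demand: q* = 3339 - 18(38) = 2655.
After the shift, supply is qs = 1551 + 12p.
Re-solving, 30p = 1788 gives p = 59.6 and q = 2266.2.
Δp = 59.6 - 38 = 21.6.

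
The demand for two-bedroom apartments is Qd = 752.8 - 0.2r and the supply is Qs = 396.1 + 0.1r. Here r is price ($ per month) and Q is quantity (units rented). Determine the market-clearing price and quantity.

Set Qd = Qs: 752.8 - 0.2r = 396.1 + 0.1r, so 356.7 = 0.3r and r* = 1189.
Then Q* = 752.8 - 0.2(1189) = 515.

r* = 1189, Q* = 515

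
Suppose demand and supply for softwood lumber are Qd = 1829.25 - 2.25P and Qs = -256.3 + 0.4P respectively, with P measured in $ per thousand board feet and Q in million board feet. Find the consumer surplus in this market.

Equating demand and supply, 1829.25 - 2.25P = -256.3 + 0.4P gives 2.65P = 2085.55, so P* = 787.
Then Q* = 1829.25 - 2.25(787) = 58.5.
Demand choke price (Qd = 0): P = 1829.25/2.25 = 813. Consumer surplus = ½ × (813 - 787) × 58.5 = 760.5.

Consumer surplus = 760.5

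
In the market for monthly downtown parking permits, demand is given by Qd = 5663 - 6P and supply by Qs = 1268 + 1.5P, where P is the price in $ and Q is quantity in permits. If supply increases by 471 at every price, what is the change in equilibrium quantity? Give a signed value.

ΔQ = 376.8

At equilibrium Qd = Qs, so 5663 - 6P = 1268 + 1.5P; collecting terms, 4395 = 7.5P and P* = 586.
From the demand curve, Q* = 5663 - 6(586) = 2147.
After the shift, supply is Qs = 1739 + 1.5P.
Re-solving, 7.5P = 3924 gives P = 523.2 and Q = 2523.8.
ΔQ = 2523.8 - 2147 = 376.8.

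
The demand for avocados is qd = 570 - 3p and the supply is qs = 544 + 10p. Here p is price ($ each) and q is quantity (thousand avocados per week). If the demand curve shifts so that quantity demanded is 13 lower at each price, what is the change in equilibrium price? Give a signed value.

Δp = -1

The market clears where 570 - 3p = 544 + 10p. Rearranging, 13p = 26, hence p* = 2.
Substitute back: q* = 570 - 3(2) = 564.
After the shift, demand is qd = 557 - 3p.
Re-solving, 13p = 13 gives p = 1 and q = 554.
Δp = 1 - 2 = -1.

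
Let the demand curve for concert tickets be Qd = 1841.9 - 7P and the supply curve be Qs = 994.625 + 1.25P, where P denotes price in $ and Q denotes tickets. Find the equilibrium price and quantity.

P* = 102.7, Q* = 1123

Equating demand and supply, 1841.9 - 7P = 994.625 + 1.25P gives 8.25P = 847.275, so P* = 102.7.
Then Q* = 1841.9 - 7(102.7) = 1123.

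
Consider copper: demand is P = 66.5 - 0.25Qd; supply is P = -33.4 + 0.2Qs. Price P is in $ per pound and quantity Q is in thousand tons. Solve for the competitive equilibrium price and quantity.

In direct form, Qd = 266 - 4P and Qs = 167 + 5P.
The market clears where 266 - 4P = 167 + 5P. Rearranging, 9P = 99, hence P* = 11.
Substitute back: Q* = 266 - 4(11) = 222.

P* = 11, Q* = 222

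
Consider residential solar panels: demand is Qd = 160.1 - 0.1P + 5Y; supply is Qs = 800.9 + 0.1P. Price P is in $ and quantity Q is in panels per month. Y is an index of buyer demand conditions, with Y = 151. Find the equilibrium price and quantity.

With Y = 151, demand is Qd = 915.1 - 0.1P.
Equating demand and supply, 915.1 - 0.1P = 800.9 + 0.1P gives 0.2P = 114.2, so P* = 571.
Then Q* = 915.1 - 0.1(571) = 858.

P* = 571, Q* = 858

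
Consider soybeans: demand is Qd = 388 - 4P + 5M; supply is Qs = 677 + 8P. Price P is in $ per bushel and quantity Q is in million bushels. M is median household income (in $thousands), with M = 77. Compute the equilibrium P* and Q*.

P* = 8, Q* = 741

With M = 77, demand is Qd = 773 - 4P.
The market clears where 773 - 4P = 677 + 8P. Rearranging, 12P = 96, hence P* = 8.
From the demand curve, Q* = 773 - 4(8) = 741.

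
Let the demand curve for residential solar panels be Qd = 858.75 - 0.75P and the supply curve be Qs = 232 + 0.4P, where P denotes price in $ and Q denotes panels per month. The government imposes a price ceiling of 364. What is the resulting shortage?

Shortage = 208.15

Evaluating both curves at the ceiling price 364 gives Qd = 585.75, Qs = 377.6.
Shortage = Qd - Qs = 585.75 - 377.6 = 208.15.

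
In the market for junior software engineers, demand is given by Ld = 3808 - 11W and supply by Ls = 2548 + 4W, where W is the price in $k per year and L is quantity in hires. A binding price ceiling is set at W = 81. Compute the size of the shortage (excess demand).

At W = 81: Ld = 2917 and Ls = 2872.
Shortage = Ld - Ls = 2917 - 2872 = 45.

Shortage = 45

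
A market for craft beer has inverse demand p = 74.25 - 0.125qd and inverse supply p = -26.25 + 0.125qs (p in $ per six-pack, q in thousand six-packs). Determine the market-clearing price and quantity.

p* = 24, q* = 402

Rewriting in direct form: qd = 594 - 8p and qs = 210 + 8p.
The market clears where 594 - 8p = 210 + 8p. Rearranging, 16p = 384, hence p* = 24.
Substitute back: q* = 594 - 8(24) = 402.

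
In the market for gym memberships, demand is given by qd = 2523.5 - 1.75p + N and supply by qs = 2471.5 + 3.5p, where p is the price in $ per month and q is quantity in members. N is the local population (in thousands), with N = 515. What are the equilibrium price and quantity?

With N = 515, demand is qd = 3038.5 - 1.75p.
Set qd = qs: 3038.5 - 1.75p = 2471.5 + 3.5p, so 567 = 5.25p and p* = 108.
Plugging p* into demand: q* = 3038.5 - 1.75(108) = 2849.5.

p* = 108, q* = 2849.5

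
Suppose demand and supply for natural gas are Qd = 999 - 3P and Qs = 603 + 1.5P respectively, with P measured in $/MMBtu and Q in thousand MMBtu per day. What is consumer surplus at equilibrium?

Set Qd = Qs: 999 - 3P = 603 + 1.5P, so 396 = 4.5P and P* = 88.
Plugging P* into demand: Q* = 999 - 3(88) = 735.
Demand choke price (Qd = 0): P = 999/3 = 333. Consumer surplus = ½ × (333 - 88) × 735 = 90037.5.

Consumer surplus = 90037.5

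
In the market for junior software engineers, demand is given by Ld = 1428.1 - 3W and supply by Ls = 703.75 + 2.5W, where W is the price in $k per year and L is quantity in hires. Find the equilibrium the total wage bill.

The total wage bill = 136046.1

The market clears where 1428.1 - 3W = 703.75 + 2.5W. Rearranging, 5.5W = 724.35, hence W* = 131.7.
From the demand curve, L* = 1428.1 - 3(131.7) = 1033.
The total wage bill = W* × L* = 131.7 × 1033 = 136046.1.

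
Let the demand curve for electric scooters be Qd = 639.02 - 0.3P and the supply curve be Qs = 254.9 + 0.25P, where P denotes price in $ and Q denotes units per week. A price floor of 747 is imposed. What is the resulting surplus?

With P fixed at 747, quantity demanded is 414.92 and quantity supplied is 441.65.
Surplus = Qs - Qd = 441.65 - 414.92 = 26.73.

Surplus = 26.73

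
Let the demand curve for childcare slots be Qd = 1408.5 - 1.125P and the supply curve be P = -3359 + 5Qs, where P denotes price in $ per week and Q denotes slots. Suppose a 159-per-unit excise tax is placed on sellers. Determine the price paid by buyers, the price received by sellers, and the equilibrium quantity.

Rewriting in direct form: Qs = 671.8 + 0.2P.
Sellers keep P_s = P_b - 159 per unit, so supply in terms of the buyer price is Qs = 640 + 0.2P_b.
Set Qd = Qs: 1408.5 - 1.125P_b = 640 + 0.2P_b, so 768.5 = 1.325P_b and P_b = 580.
So P_s = 421 and the quantity traded is Q = 1408.5 - 1.125(580) = 756.

P_b = 580, P_s = 421, Q = 756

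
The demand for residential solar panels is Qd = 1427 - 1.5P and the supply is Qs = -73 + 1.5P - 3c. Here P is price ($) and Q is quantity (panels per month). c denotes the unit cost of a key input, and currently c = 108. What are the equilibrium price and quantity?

P* = 608, Q* = 515

With c = 108, supply is Qs = -397 + 1.5P.
Set Qd = Qs: 1427 - 1.5P = -397 + 1.5P, so 1824 = 3P and P* = 608.
From the demand curve, Q* = 1427 - 1.5(608) = 515.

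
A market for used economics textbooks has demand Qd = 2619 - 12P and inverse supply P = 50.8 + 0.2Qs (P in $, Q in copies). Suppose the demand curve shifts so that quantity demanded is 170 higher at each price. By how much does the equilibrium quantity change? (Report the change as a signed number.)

ΔQ = 50

Solving each curve for Q: Qs = -254 + 5P.
Equating demand and supply, 2619 - 12P = -254 + 5P gives 17P = 2873, so P* = 169.
Substitute back: Q* = 2619 - 12(169) = 591.
After the shift, demand is Qd = 2789 - 12P.
Re-solving, 17P = 3043 gives P = 179 and Q = 641.
ΔQ = 641 - 591 = 50.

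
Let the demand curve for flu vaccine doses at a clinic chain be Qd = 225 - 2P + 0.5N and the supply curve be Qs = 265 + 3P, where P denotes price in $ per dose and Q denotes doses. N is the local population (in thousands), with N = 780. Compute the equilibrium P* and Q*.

With N = 780, demand is Qd = 615 - 2P.
Equating demand and supply, 615 - 2P = 265 + 3P gives 5P = 350, so P* = 70.
Plugging P* into demand: Q* = 615 - 2(70) = 475.

P* = 70, Q* = 475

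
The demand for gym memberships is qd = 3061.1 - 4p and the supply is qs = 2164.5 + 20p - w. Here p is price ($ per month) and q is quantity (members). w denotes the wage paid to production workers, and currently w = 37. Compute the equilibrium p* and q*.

With w = 37, supply is qs = 2127.5 + 20p.
Equating demand and supply, 3061.1 - 4p = 2127.5 + 20p gives 24p = 933.6, so p* = 38.9.
Then q* = 3061.1 - 4(38.9) = 2905.5.

p* = 38.9, q* = 2905.5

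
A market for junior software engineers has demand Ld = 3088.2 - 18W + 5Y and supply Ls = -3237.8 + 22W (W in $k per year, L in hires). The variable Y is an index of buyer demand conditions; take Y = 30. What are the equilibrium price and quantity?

With Y = 30, demand is Ld = 3238.2 - 18W.
Set Ld = Ls: 3238.2 - 18W = -3237.8 + 22W, so 6476 = 40W and W* = 161.9.
Plugging W* into demand: L* = 3238.2 - 18(161.9) = 324.

W* = 161.9, L* = 324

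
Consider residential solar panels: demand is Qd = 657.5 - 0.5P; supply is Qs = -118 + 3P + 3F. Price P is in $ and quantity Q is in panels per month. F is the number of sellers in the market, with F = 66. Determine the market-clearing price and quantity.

With F = 66, supply is Qs = 80 + 3P.
The market clears where 657.5 - 0.5P = 80 + 3P. Rearranging, 3.5P = 577.5, hence P* = 165.
Substitute back: Q* = 657.5 - 0.5(165) = 575.

P* = 165, Q* = 575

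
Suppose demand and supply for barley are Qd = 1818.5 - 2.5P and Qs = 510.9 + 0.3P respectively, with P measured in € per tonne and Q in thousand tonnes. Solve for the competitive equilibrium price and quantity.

At equilibrium Qd = Qs, so 1818.5 - 2.5P = 510.9 + 0.3P; collecting terms, 1307.6 = 2.8P and P* = 467.
Plugging P* into demand: Q* = 1818.5 - 2.5(467) = 651.

P* = 467, Q* = 651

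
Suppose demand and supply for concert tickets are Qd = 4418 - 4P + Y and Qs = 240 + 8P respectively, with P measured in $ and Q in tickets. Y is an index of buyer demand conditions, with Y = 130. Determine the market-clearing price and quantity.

With Y = 130, demand is Qd = 4548 - 4P.
Set Qd = Qs: 4548 - 4P = 240 + 8P, so 4308 = 12P and P* = 359.
Substitute back: Q* = 4548 - 4(359) = 3112.

P* = 359, Q* = 3112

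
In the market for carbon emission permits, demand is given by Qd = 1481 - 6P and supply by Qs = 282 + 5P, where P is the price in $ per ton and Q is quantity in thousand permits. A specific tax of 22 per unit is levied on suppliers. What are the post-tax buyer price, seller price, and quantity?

P_b = 119, P_s = 97, Q = 767

With a tax of 22 on suppliers, they supply based on the net price P_s = P_b - 22, so Qs = 172 + 5P_b.
Set Qd = Qs: 1481 - 6P_b = 172 + 5P_b, so 1309 = 11P_b and P_b = 119.
Then P_s = 119 - 22 = 97 and Q = 1481 - 6(119) = 767.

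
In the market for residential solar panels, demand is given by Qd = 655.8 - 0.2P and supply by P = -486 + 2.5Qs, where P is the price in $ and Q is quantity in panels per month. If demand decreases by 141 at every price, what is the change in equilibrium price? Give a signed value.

Solving each curve for Q: Qs = 194.4 + 0.4P.
At equilibrium Qd = Qs, so 655.8 - 0.2P = 194.4 + 0.4P; collecting terms, 461.4 = 0.6P and P* = 769.
Substitute back: Q* = 655.8 - 0.2(769) = 502.
After the shift, demand is Qd = 514.8 - 0.2P.
New equilibrium: 320.4 = 0.6P, so P = 534 and Q = 408.
ΔP = 534 - 769 = -235.

ΔP = -235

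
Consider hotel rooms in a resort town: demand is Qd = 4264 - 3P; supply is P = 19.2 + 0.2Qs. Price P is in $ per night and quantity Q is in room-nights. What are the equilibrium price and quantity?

Solving each curve for Q: Qs = -96 + 5P.
Equating demand and supply, 4264 - 3P = -96 + 5P gives 8P = 4360, so P* = 545.
Then Q* = 4264 - 3(545) = 2629.

P* = 545, Q* = 2629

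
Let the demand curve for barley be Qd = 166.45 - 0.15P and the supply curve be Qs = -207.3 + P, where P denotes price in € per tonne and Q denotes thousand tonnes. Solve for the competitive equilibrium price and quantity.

P* = 325, Q* = 117.7

Equating demand and supply, 166.45 - 0.15P = -207.3 + P gives 1.15P = 373.75, so P* = 325.
Then Q* = 166.45 - 0.15(325) = 117.7.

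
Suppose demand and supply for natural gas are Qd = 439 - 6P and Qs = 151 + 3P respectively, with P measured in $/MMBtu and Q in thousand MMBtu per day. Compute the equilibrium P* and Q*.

At equilibrium Qd = Qs, so 439 - 6P = 151 + 3P; collecting terms, 288 = 9P and P* = 32.
Plugging P* into demand: Q* = 439 - 6(32) = 247.

P* = 32, Q* = 247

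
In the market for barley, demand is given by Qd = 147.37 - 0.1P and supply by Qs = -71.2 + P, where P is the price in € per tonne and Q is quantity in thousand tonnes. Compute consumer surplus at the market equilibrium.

At equilibrium Qd = Qs, so 147.37 - 0.1P = -71.2 + P; collecting terms, 218.57 = 1.1P and P* = 198.7.
Substitute back: Q* = 147.37 - 0.1(198.7) = 127.5.
Demand choke price (Qd = 0): P = 147.37/0.1 = 1473.7. Consumer surplus = ½ × (1473.7 - 198.7) × 127.5 = 81281.25.

Consumer surplus = 81281.25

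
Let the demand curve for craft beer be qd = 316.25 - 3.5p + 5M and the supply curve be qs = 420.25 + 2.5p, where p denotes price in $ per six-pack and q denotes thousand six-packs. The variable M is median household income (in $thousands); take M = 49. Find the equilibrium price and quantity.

With M = 49, demand is qd = 561.25 - 3.5p.
The market clears where 561.25 - 3.5p = 420.25 + 2.5p. Rearranging, 6p = 141, hence p* = 23.5.
Substitute back: q* = 561.25 - 3.5(23.5) = 479.

p* = 23.5, q* = 479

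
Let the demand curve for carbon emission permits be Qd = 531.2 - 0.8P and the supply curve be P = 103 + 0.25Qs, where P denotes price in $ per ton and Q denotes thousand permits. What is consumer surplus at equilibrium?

Consumer surplus = 87422.5

In direct form, Qs = -412 + 4P.
The market clears where 531.2 - 0.8P = -412 + 4P. Rearranging, 4.8P = 943.2, hence P* = 196.5.
Plugging P* into demand: Q* = 531.2 - 0.8(196.5) = 374.
Demand choke price (Qd = 0): P = 531.2/0.8 = 664. Consumer surplus = ½ × (664 - 196.5) × 374 = 87422.5.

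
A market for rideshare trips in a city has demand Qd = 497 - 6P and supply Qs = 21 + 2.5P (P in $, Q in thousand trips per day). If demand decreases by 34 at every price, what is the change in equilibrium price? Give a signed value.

ΔP = -4

The market clears where 497 - 6P = 21 + 2.5P. Rearranging, 8.5P = 476, hence P* = 56.
Then Q* = 497 - 6(56) = 161.
After the shift, demand is Qd = 463 - 6P.
Re-solving, 8.5P = 442 gives P = 52 and Q = 151.
ΔP = 52 - 56 = -4.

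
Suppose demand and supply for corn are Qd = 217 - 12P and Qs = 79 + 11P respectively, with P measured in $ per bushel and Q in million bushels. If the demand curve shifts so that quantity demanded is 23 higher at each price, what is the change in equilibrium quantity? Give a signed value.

ΔQ = 11

Set Qd = Qs: 217 - 12P = 79 + 11P, so 138 = 23P and P* = 6.
Substitute back: Q* = 217 - 12(6) = 145.
After the shift, demand is Qd = 240 - 12P.
New equilibrium: 161 = 23P, so P = 7 and Q = 156.
ΔQ = 156 - 145 = 11.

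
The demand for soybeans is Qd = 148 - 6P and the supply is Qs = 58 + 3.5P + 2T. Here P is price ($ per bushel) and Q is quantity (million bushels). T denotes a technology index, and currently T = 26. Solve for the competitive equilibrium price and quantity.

With T = 26, supply is Qs = 110 + 3.5P.
Equating demand and supply, 148 - 6P = 110 + 3.5P gives 9.5P = 38, so P* = 4.
Plugging P* into demand: Q* = 148 - 6(4) = 124.

P* = 4, Q* = 124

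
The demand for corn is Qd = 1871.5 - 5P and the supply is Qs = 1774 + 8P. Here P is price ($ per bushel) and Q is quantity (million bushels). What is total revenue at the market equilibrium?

Total revenue = 13755

Set Qd = Qs: 1871.5 - 5P = 1774 + 8P, so 97.5 = 13P and P* = 7.5.
Plugging P* into demand: Q* = 1871.5 - 5(7.5) = 1834.
Total revenue = P* × Q* = 7.5 × 1834 = 13755.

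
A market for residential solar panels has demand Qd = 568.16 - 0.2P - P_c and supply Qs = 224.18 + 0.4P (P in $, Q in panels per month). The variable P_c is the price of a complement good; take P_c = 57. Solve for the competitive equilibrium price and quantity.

P* = 478.3, Q* = 415.5

With P_c = 57, demand is Qd = 511.16 - 0.2P.
Set Qd = Qs: 511.16 - 0.2P = 224.18 + 0.4P, so 286.98 = 0.6P and P* = 478.3.
Plugging P* into demand: Q* = 511.16 - 0.2(478.3) = 415.5.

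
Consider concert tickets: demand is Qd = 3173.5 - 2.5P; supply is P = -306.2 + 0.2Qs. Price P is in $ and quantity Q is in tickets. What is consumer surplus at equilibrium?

Consumer surplus = 1379175.2

Solving each curve for Q: Qs = 1531 + 5P.
At equilibrium Qd = Qs, so 3173.5 - 2.5P = 1531 + 5P; collecting terms, 1642.5 = 7.5P and P* = 219.
From the demand curve, Q* = 3173.5 - 2.5(219) = 2626.
Demand choke price (Qd = 0): P = 3173.5/2.5 = 1269.4. Consumer surplus = ½ × (1269.4 - 219) × 2626 = 1379175.2.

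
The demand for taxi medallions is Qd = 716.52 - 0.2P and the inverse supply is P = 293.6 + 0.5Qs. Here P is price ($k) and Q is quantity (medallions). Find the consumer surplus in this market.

Solving each curve for Q: Qs = -587.2 + 2P.
Equating demand and supply, 716.52 - 0.2P = -587.2 + 2P gives 2.2P = 1303.72, so P* = 592.6.
Plugging P* into demand: Q* = 716.52 - 0.2(592.6) = 598.
Demand choke price (Qd = 0): P = 716.52/0.2 = 3582.6. Consumer surplus = ½ × (3582.6 - 592.6) × 598 = 894010.

Consumer surplus = 894010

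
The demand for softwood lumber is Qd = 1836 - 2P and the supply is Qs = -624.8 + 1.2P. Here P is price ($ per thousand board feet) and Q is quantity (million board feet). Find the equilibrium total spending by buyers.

Total spending by buyers = 229162

At equilibrium Qd = Qs, so 1836 - 2P = -624.8 + 1.2P; collecting terms, 2460.8 = 3.2P and P* = 769.
Substitute back: Q* = 1836 - 2(769) = 298.
Total spending by buyers = P* × Q* = 769 × 298 = 229162.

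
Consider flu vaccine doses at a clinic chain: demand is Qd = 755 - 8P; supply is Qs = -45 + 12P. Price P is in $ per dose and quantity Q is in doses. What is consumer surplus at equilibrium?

Consumer surplus = 11826.5625

At equilibrium Qd = Qs, so 755 - 8P = -45 + 12P; collecting terms, 800 = 20P and P* = 40.
Substitute back: Q* = 755 - 8(40) = 435.
Demand choke price (Qd = 0): P = 755/8 = 94.375. Consumer surplus = ½ × (94.375 - 40) × 435 = 11826.5625.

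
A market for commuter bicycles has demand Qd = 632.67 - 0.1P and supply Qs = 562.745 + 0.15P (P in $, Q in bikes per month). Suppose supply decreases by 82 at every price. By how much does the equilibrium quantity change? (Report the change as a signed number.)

ΔQ = -32.8

Set Qd = Qs: 632.67 - 0.1P = 562.745 + 0.15P, so 69.925 = 0.25P and P* = 279.7.
Substitute back: Q* = 632.67 - 0.1(279.7) = 604.7.
After the shift, supply is Qs = 480.745 + 0.15P.
The new intersection has 151.925 = 0.25P, i.e. P = 607.7, Q = 571.9.
ΔQ = 571.9 - 604.7 = -32.8.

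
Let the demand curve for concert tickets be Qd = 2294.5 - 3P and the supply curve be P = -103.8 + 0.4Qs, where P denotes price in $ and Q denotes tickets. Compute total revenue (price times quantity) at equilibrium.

Rewriting in direct form: Qs = 259.5 + 2.5P.
The market clears where 2294.5 - 3P = 259.5 + 2.5P. Rearranging, 5.5P = 2035, hence P* = 370.
From the demand curve, Q* = 2294.5 - 3(370) = 1184.5.
Total revenue = P* × Q* = 370 × 1184.5 = 438265.

Total revenue = 438265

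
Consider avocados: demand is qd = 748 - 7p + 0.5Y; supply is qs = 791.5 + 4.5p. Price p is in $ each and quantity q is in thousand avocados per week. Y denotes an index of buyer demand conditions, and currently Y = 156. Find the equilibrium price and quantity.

p* = 3, q* = 805

With Y = 156, demand is qd = 826 - 7p.
The market clears where 826 - 7p = 791.5 + 4.5p. Rearranging, 11.5p = 34.5, hence p* = 3.
Then q* = 826 - 7(3) = 805.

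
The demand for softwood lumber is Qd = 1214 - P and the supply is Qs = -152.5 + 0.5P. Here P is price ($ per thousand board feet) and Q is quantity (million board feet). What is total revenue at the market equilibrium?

Total revenue = 276033

The market clears where 1214 - P = -152.5 + 0.5P. Rearranging, 1.5P = 1366.5, hence P* = 911.
From the demand curve, Q* = 1214 - 911 = 303.
Total revenue = P* × Q* = 911 × 303 = 276033.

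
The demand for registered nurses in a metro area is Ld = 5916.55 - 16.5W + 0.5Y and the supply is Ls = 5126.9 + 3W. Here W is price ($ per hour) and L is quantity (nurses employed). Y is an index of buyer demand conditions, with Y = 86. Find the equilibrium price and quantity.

W* = 42.7, L* = 5255

With Y = 86, demand is Ld = 5959.55 - 16.5W.
Equating demand and supply, 5959.55 - 16.5W = 5126.9 + 3W gives 19.5W = 832.65, so W* = 42.7.
Then L* = 5959.55 - 16.5(42.7) = 5255.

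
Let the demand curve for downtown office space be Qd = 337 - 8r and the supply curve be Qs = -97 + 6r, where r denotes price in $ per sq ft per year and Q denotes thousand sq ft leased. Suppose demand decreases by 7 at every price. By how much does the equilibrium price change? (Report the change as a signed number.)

The market clears where 337 - 8r = -97 + 6r. Rearranging, 14r = 434, hence r* = 31.
Then Q* = 337 - 8(31) = 89.
After the shift, demand is Qd = 330 - 8r.
New equilibrium: 427 = 14r, so r = 30.5 and Q = 86.
Δr = 30.5 - 31 = -0.5.

Δr = -0.5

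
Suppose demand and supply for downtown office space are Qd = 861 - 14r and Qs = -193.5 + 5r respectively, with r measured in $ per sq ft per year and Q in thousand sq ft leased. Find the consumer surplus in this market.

Equating demand and supply, 861 - 14r = -193.5 + 5r gives 19r = 1054.5, so r* = 55.5.
Then Q* = 861 - 14(55.5) = 84.
Demand choke price (Qd = 0): r = 861/14 = 61.5. Consumer surplus = ½ × (61.5 - 55.5) × 84 = 252.

Consumer surplus = 252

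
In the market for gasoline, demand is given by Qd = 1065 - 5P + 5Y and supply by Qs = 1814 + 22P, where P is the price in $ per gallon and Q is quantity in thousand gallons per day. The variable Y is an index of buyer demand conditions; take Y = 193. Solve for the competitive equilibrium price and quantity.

With Y = 193, demand is Qd = 2030 - 5P.
At equilibrium Qd = Qs, so 2030 - 5P = 1814 + 22P; collecting terms, 216 = 27P and P* = 8.
Substitute back: Q* = 2030 - 5(8) = 1990.

P* = 8, Q* = 1990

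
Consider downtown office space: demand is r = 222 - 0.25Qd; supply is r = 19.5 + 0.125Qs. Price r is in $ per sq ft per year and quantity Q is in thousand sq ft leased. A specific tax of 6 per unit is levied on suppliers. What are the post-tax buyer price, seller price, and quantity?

r_b = 91, r_s = 85, Q = 524

In direct form, Qd = 888 - 4r and Qs = -156 + 8r.
Suppliers keep r_s = r_b - 6 per unit, so supply in terms of the buyer price is Qs = -204 + 8r_b.
Set Qd = Qs: 888 - 4r_b = -204 + 8r_b, so 1092 = 12r_b and r_b = 91.
Then r_s = 91 - 6 = 85 and Q = 888 - 4(91) = 524.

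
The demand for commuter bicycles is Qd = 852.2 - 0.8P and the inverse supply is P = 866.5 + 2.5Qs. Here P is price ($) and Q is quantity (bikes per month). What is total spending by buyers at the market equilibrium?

In direct form, Qs = -346.6 + 0.4P.
At equilibrium Qd = Qs, so 852.2 - 0.8P = -346.6 + 0.4P; collecting terms, 1198.8 = 1.2P and P* = 999.
From the demand curve, Q* = 852.2 - 0.8(999) = 53.
Total spending by buyers = P* × Q* = 999 × 53 = 52947.

Total spending by buyers = 52947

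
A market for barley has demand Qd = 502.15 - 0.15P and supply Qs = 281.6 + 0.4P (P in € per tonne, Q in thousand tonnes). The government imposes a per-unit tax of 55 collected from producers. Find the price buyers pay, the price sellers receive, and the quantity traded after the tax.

The tax drives a wedge P_b - P_s = 55. Substituting P_s = P_b - 55 into supply: Qs = 259.6 + 0.4P_b.
Equate demand and the shifted supply: 502.15 - 0.15P_b = 259.6 + 0.4P_b, giving 0.55P_b = 242.55, so P_b = 441.
So P_s = 386 and the quantity traded is Q = 502.15 - 0.15(441) = 436.

P_b = 441, P_s = 386, Q = 436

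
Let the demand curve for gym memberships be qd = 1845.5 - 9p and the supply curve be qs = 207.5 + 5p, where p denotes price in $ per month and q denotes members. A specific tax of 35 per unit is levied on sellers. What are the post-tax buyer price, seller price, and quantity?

With a tax of 35 on sellers, they supply based on the net price p_s = p_b - 35, so qs = 32.5 + 5p_b.
Market clearing requires 1845.5 - 9p_b = 32.5 + 5p_b; hence 1813 = 14p_b and p_b = 129.5.
Then p_s = 129.5 - 35 = 94.5 and q = 1845.5 - 9(129.5) = 680.

p_b = 129.5, p_s = 94.5, q = 680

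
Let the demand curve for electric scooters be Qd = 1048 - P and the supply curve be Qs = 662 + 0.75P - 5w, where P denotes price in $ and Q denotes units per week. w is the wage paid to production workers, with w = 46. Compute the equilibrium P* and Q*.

P* = 352, Q* = 696

With w = 46, supply is Qs = 432 + 0.75P.
At equilibrium Qd = Qs, so 1048 - P = 432 + 0.75P; collecting terms, 616 = 1.75P and P* = 352.
Plugging P* into demand: Q* = 1048 - 352 = 696.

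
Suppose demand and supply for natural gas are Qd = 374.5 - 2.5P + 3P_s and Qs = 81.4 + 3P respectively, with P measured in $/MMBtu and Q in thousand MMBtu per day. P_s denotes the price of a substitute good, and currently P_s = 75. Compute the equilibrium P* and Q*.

With P_s = 75, demand is Qd = 599.5 - 2.5P.
Set Qd = Qs: 599.5 - 2.5P = 81.4 + 3P, so 518.1 = 5.5P and P* = 94.2.
From the demand curve, Q* = 599.5 - 2.5(94.2) = 364.

P* = 94.2, Q* = 364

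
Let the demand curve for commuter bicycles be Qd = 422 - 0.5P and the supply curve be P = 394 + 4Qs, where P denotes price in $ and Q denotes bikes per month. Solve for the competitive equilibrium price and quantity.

In direct form, Qs = -98.5 + 0.25P.
The market clears where 422 - 0.5P = -98.5 + 0.25P. Rearranging, 0.75P = 520.5, hence P* = 694.
Substitute back: Q* = 422 - 0.5(694) = 75.

P* = 694, Q* = 75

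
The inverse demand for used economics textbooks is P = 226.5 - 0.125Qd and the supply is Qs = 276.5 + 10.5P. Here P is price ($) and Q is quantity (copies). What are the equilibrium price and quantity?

Inverting to quantity form: Qd = 1812 - 8P.
The market clears where 1812 - 8P = 276.5 + 10.5P. Rearranging, 18.5P = 1535.5, hence P* = 83.
Then Q* = 1812 - 8(83) = 1148.

P* = 83, Q* = 1148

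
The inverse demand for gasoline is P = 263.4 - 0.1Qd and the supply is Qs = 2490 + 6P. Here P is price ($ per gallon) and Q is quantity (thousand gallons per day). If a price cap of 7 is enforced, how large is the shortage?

In direct form, Qd = 2634 - 10P.
At P = 7: Qd = 2564 and Qs = 2532.
Shortage = Qd - Qs = 2564 - 2532 = 32.

Shortage = 32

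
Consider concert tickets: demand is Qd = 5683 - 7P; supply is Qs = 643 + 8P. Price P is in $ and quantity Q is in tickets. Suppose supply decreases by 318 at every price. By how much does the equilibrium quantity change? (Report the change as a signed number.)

ΔQ = -148.4

At equilibrium Qd = Qs, so 5683 - 7P = 643 + 8P; collecting terms, 5040 = 15P and P* = 336.
Substitute back: Q* = 5683 - 7(336) = 3331.
After the shift, supply is Qs = 325 + 8P.
The new intersection has 5358 = 15P, i.e. P = 357.2, Q = 3182.6.
ΔQ = 3182.6 - 3331 = -148.4.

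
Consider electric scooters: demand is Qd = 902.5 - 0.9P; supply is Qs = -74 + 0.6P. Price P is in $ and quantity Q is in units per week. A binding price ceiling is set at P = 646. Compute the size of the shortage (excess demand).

With P fixed at 646, quantity demanded is 321.1 and quantity supplied is 313.6.
Shortage = Qd - Qs = 321.1 - 313.6 = 7.5.

Shortage = 7.5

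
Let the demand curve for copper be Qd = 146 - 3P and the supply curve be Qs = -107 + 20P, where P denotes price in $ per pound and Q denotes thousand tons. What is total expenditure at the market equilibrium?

Set Qd = Qs: 146 - 3P = -107 + 20P, so 253 = 23P and P* = 11.
Substitute back: Q* = 146 - 3(11) = 113.
Total expenditure = P* × Q* = 11 × 113 = 1243.

Total expenditure = 1243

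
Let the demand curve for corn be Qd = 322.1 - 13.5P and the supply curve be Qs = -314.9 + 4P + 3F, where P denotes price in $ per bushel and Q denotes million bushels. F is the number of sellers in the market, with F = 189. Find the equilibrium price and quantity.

P* = 4, Q* = 268.1

With F = 189, supply is Qs = 252.1 + 4P.
Set Qd = Qs: 322.1 - 13.5P = 252.1 + 4P, so 70 = 17.5P and P* = 4.
Then Q* = 322.1 - 13.5(4) = 268.1.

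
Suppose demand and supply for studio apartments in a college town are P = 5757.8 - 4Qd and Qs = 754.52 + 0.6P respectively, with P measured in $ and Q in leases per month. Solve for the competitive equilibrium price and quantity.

P* = 805.8, Q* = 1238

Solving each curve for Q: Qd = 1439.45 - 0.25P.
Equating demand and supply, 1439.45 - 0.25P = 754.52 + 0.6P gives 0.85P = 684.93, so P* = 805.8.
Substitute back: Q* = 1439.45 - 0.25(805.8) = 1238.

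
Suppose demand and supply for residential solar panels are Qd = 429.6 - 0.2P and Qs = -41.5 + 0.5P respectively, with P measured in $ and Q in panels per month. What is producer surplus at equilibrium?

Equating demand and supply, 429.6 - 0.2P = -41.5 + 0.5P gives 0.7P = 471.1, so P* = 673.
Plugging P* into demand: Q* = 429.6 - 0.2(673) = 295.
Supply choke price (Qs = 0): P = 83. Producer surplus = ½ × (673 - 83) × 295 = 87025.

Producer surplus = 87025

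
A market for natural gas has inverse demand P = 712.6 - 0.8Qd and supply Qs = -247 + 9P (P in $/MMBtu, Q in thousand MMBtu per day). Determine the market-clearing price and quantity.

P* = 111, Q* = 752

Inverting to quantity form: Qd = 890.75 - 1.25P.
The market clears where 890.75 - 1.25P = -247 + 9P. Rearranging, 10.25P = 1137.75, hence P* = 111.
Plugging P* into demand: Q* = 890.75 - 1.25(111) = 752.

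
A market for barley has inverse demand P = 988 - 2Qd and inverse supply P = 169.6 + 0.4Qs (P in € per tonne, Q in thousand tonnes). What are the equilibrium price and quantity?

P* = 306, Q* = 341

In direct form, Qd = 494 - 0.5P and Qs = -424 + 2.5P.
The market clears where 494 - 0.5P = -424 + 2.5P. Rearranging, 3P = 918, hence P* = 306.
Then Q* = 494 - 0.5(306) = 341.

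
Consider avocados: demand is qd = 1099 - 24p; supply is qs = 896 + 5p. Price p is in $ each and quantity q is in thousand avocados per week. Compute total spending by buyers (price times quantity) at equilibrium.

Total spending by buyers = 6517

At equilibrium qd = qs, so 1099 - 24p = 896 + 5p; collecting terms, 203 = 29p and p* = 7.
From the demand curve, q* = 1099 - 24(7) = 931.
Total spending by buyers = p* × q* = 7 × 931 = 6517.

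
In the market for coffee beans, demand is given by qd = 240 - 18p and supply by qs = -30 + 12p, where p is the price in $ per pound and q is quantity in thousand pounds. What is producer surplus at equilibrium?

The market clears where 240 - 18p = -30 + 12p. Rearranging, 30p = 270, hence p* = 9.
From the demand curve, q* = 240 - 18(9) = 78.
Supply choke price (qs = 0): p = 2.5. Producer surplus = ½ × (9 - 2.5) × 78 = 253.5.

Producer surplus = 253.5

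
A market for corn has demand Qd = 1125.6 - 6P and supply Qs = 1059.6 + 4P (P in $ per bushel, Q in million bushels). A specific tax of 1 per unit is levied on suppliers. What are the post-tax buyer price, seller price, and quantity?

Suppliers keep P_s = P_b - 1 per unit, so supply in terms of the buyer price is Qs = 1055.6 + 4P_b.
Market clearing requires 1125.6 - 6P_b = 1055.6 + 4P_b; hence 70 = 10P_b and P_b = 7.
Then P_s = 7 - 1 = 6 and Q = 1125.6 - 6(7) = 1083.6.

P_b = 7, P_s = 6, Q = 1083.6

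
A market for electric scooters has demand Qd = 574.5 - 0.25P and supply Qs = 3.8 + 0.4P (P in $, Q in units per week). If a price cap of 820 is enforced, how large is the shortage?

Shortage = 37.7

At P = 820: Qd = 369.5 and Qs = 331.8.
Shortage = Qd - Qs = 369.5 - 331.8 = 37.7.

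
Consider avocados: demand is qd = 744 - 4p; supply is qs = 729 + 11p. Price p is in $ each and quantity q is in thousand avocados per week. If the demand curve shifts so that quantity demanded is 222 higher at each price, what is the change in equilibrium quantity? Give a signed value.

Equating demand and supply, 744 - 4p = 729 + 11p gives 15p = 15, so p* = 1.
From the demand curve, q* = 744 - 4(1) = 740.
After the shift, demand is qd = 966 - 4p.
The new intersection has 237 = 15p, i.e. p = 15.8, q = 902.8.
Δq = 902.8 - 740 = 162.8.

Δq = 162.8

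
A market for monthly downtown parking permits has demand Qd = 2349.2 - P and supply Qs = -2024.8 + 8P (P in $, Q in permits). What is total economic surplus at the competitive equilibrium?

Set Qd = Qs: 2349.2 - P = -2024.8 + 8P, so 4374 = 9P and P* = 486.
From the demand curve, Q* = 2349.2 - 486 = 1863.2.
Demand choke price = 2349.2; supply choke price = 253.1. CS = ½(2349.2 - 486)(1863.2) = 1735757.12; PS = ½(486 - 253.1)(1863.2) = 216969.64. Total surplus = 1952726.76.

Total surplus = 1952726.76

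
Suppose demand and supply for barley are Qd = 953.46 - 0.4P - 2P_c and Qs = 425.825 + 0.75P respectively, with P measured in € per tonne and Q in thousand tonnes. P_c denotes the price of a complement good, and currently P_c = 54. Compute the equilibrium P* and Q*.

P* = 364.9, Q* = 699.5

With P_c = 54, demand is Qd = 845.46 - 0.4P.
The market clears where 845.46 - 0.4P = 425.825 + 0.75P. Rearranging, 1.15P = 419.635, hence P* = 364.9.
From the demand curve, Q* = 845.46 - 0.4(364.9) = 699.5.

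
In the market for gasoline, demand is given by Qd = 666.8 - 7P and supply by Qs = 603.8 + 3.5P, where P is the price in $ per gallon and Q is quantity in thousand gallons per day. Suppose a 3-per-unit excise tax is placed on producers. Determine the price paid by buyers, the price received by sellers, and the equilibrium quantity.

P_b = 7, P_s = 4, Q = 617.8

Producers keep P_s = P_b - 3 per unit, so supply in terms of the buyer price is Qs = 593.3 + 3.5P_b.
Equate demand and the shifted supply: 666.8 - 7P_b = 593.3 + 3.5P_b, giving 10.5P_b = 73.5, so P_b = 7.
So P_s = 4 and the quantity traded is Q = 666.8 - 7(7) = 617.8.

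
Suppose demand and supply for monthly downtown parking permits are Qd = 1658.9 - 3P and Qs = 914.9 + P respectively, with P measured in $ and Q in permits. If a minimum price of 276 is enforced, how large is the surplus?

With P fixed at 276, quantity demanded is 830.9 and quantity supplied is 1190.9.
Surplus = Qs - Qd = 1190.9 - 830.9 = 360.

Surplus = 360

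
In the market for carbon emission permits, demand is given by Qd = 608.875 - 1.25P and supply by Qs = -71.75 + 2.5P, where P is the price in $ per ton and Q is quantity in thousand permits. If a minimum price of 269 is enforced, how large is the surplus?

Surplus = 328.125

With P fixed at 269, quantity demanded is 272.625 and quantity supplied is 600.75.
Surplus = Qs - Qd = 600.75 - 272.625 = 328.125.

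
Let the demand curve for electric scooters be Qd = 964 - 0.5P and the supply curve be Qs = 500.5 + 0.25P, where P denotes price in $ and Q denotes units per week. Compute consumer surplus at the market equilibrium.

The market clears where 964 - 0.5P = 500.5 + 0.25P. Rearranging, 0.75P = 463.5, hence P* = 618.
From the demand curve, Q* = 964 - 0.5(618) = 655.
Demand choke price (Qd = 0): P = 964/0.5 = 1928. Consumer surplus = ½ × (1928 - 618) × 655 = 429025.

Consumer surplus = 429025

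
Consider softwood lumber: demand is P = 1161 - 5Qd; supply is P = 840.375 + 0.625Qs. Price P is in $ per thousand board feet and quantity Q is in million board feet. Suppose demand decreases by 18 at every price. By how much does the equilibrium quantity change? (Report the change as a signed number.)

In direct form, Qd = 232.2 - 0.2P and Qs = -1344.6 + 1.6P.
The market clears where 232.2 - 0.2P = -1344.6 + 1.6P. Rearranging, 1.8P = 1576.8, hence P* = 876.
Then Q* = 232.2 - 0.2(876) = 57.
After the shift, demand is Qd = 214.2 - 0.2P.
Re-solving, 1.8P = 1558.8 gives P = 866 and Q = 41.
ΔQ = 41 - 57 = -16.

ΔQ = -16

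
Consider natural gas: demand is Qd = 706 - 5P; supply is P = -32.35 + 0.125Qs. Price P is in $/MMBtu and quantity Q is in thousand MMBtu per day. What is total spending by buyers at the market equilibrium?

Total spending by buyers = 18369.6

Inverting to quantity form: Qs = 258.8 + 8P.
The market clears where 706 - 5P = 258.8 + 8P. Rearranging, 13P = 447.2, hence P* = 34.4.
Plugging P* into demand: Q* = 706 - 5(34.4) = 534.
Total spending by buyers = P* × Q* = 34.4 × 534 = 18369.6.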